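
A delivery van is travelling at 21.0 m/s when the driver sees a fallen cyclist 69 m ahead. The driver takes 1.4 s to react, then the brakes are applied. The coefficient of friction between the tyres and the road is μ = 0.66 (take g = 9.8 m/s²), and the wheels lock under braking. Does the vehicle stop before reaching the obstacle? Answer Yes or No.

a = μg = 0.66 × 9.8 = 6.468 m/s².
Reaction distance = 21.0000 × 1.4 = 29.400 m.
Braking distance = v²/(2a) = 441.000 / 12.936 = 34.091 m.
Total stopping distance = 29.400 + 34.091 = 63.491 m, vs 69 m available — it stops with 69 − 63.491 = 5.509 m to spare.

Yes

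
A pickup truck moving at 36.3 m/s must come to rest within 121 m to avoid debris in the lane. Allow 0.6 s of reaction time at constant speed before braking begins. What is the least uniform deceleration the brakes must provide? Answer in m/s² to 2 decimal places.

Distance covered during reaction = 36.3000 × 0.6 = 21.780 m.
Distance available for braking: 121 − 21.780 = 99.220 m.
v² = 2a·d ⇒ a = v²/(2d) = 36.3000² / (2 × 99.220) = 1317.690 / 198.440 = 6.6402 m/s².

Required deceleration ≈ 6.64 m/s²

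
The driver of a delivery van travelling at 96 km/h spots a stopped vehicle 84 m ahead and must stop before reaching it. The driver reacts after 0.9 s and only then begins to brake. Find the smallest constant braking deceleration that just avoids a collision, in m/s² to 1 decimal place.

96 km/h ÷ 3.6 = 26.6667 m/s.
Distance covered during reaction = 26.6667 × 0.9 = 24.000 m.
Distance available for braking: 84 − 24.000 = 60.000 m.
v² = 2a·d ⇒ a = v²/(2d) = 26.6667² / (2 × 60.000) = 711.113 / 120.000 = 5.9259 m/s².

Required deceleration ≈ 5.9 m/s²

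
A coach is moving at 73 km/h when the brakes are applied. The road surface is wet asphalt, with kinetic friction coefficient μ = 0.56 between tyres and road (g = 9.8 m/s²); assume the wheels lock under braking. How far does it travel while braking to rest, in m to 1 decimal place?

73 km/h ÷ 3.6 = 20.2778 m/s.
a = μg = 0.56 × 9.8 = 5.488 m/s².
Braking distance = v²/(2a) = 20.2778² / (2 × 5.488) = 411.189 / 10.976 = 37.463 m.

Braking distance ≈ 37.5 m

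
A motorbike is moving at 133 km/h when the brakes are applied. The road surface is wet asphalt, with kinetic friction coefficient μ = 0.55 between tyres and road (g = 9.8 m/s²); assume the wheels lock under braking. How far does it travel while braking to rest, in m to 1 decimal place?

Braking distance ≈ 126.6 m

133 km/h ÷ 3.6 = 36.9444 m/s.
a = μg = 0.55 × 9.8 = 5.390 m/s².
Braking distance = v²/(2a) = 36.9444² / (2 × 5.390) = 1364.889 / 10.780 = 126.613 m.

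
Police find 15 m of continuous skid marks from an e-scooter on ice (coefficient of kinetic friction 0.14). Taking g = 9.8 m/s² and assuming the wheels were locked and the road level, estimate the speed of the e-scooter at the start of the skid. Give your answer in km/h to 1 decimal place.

Deceleration a = μg = 0.14 × 9.8 = 1.372 m/s².
v = √(2a·d) = √(2 × 1.372 × 15) = √41.160 = 6.4156 m/s.
= 6.4156 × 3.6 = 23.096 km/h.

Initial speed ≈ 23.1 km/h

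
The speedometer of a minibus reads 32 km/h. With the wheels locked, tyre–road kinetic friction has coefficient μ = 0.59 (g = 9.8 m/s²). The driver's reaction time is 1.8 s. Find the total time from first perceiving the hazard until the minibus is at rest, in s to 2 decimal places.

Total time ≈ 3.34 s

32 km/h ÷ 3.6 = 8.8889 m/s.
a = μg = 0.59 × 9.8 = 5.782 m/s².
Braking time = v/a = 8.8889 / 5.782 = 1.537 s.
Total = 1.8 + 1.537 = 3.337 s.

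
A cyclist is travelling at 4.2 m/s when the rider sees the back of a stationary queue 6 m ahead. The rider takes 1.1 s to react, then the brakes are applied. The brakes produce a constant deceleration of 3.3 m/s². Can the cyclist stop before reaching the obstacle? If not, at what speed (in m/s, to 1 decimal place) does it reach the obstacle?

No — it strikes the obstacle at 2.9 m/s

Reaction distance = 4.2000 × 1.1 = 4.620 m.
Braking distance needed to stop: v²/(2a) = 17.640 / 6.600 = 2.673 m, so total needed = 4.620 + 2.673 = 7.293 m > 6 m — it cannot stop.
Distance remaining when braking begins: 6 − 4.620 = 1.380 m.
v² = v₀² − 2a·d = 17.640 − 2 × 3.300 × 1.380 = 8.532 m²/s².
v = √8.532 = 2.921 m/s.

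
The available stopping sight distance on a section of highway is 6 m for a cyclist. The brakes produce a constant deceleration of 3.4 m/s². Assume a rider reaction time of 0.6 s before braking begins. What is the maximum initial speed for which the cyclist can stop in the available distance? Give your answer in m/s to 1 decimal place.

Stopping distance: v·t_r + v²/(2a) = 6 with t_r = 0.6 s and a = 3.400 m/s².
So v² + 4.080 v − 40.80 = 0.
Positive root: v = −a·t_r + √((a·t_r)² + 2a·d) = −2.040 + √(4.162 + 40.80) = 4.6654 m/s.

Maximum speed ≈ 4.7 m/s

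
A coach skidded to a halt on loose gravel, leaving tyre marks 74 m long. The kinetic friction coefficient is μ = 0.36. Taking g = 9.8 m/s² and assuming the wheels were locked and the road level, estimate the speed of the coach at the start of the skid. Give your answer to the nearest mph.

Deceleration a = μg = 0.36 × 9.8 = 3.528 m/s².
v = √(2a·d) = √(2 × 3.528 × 74) = √522.144 = 22.8505 m/s.
= 22.8505 ÷ 0.44704 = 51.115 mph.

Initial speed ≈ 51 mph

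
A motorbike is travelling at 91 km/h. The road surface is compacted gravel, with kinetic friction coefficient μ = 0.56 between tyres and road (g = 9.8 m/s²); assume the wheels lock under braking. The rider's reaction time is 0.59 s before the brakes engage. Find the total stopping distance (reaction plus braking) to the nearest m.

91 km/h ÷ 3.6 = 25.2778 m/s.
a = μg = 0.56 × 9.8 = 5.488 m/s².
Reaction distance = v·t_r = 25.2778 × 0.59 = 14.914 m.
Braking distance = v²/(2a) = 25.2778² / (2 × 5.488) = 638.967 / 10.976 = 58.215 m.
Total = 14.914 + 58.215 = 73.129 m.

Total stopping distance ≈ 73 m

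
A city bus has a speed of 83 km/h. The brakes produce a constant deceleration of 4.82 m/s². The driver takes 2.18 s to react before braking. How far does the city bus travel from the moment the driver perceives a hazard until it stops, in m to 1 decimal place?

Total stopping distance ≈ 105.4 m

83 km/h ÷ 3.6 = 23.0556 m/s.
Reaction distance = v·t_r = 23.0556 × 2.18 = 50.261 m.
Braking distance = v²/(2a) = 23.0556² / (2 × 4.820) = 531.561 / 9.640 = 55.141 m.
Total = 50.261 + 55.141 = 105.402 m.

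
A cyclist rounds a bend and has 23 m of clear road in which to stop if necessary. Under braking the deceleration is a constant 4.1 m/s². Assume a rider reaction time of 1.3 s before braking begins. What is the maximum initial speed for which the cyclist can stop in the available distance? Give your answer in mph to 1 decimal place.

Stopping distance: v·t_r + v²/(2a) = 23 with t_r = 1.3 s and a = 4.100 m/s².
So v² + 10.660 v − 188.60 = 0.
Positive root: v = −a·t_r + √((a·t_r)² + 2a·d) = −5.330 + √(28.409 + 188.60) = 9.4012 m/s.
9.4012 m/s ÷ 0.44704 = 21.030 mph.

Maximum speed ≈ 21.0 mph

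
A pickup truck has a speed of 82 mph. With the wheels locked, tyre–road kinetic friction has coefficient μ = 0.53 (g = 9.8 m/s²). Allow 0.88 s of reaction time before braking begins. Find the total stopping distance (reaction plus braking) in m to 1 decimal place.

Total stopping distance ≈ 161.6 m

82 mph × 0.44704 = 36.6573 m/s.
a = μg = 0.53 × 9.8 = 5.194 m/s².
Reaction distance = v·t_r = 36.6573 × 0.88 = 32.258 m.
Braking distance = v²/(2a) = 36.6573² / (2 × 5.194) = 1343.758 / 10.388 = 129.357 m.
Total = 32.258 + 129.357 = 161.615 m.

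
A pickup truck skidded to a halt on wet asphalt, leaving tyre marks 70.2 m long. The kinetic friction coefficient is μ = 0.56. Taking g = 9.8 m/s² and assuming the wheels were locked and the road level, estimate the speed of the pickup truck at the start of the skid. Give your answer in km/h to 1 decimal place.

Deceleration a = μg = 0.56 × 9.8 = 5.488 m/s².
v = √(2a·d) = √(2 × 5.488 × 70.2) = √770.515 = 27.7582 m/s.
= 27.7582 × 3.6 = 99.930 km/h.

Initial speed ≈ 99.9 km/h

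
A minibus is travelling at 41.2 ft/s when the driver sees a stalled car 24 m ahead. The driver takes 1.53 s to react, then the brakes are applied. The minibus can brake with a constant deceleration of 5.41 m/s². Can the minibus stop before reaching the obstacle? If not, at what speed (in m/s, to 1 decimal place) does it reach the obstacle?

41.2 ft/s × 0.3048 = 12.5578 m/s.
Reaction distance = 12.5578 × 1.53 = 19.213 m.
Braking distance needed to stop: v²/(2a) = 157.698 / 10.820 = 14.575 m, so total needed = 19.213 + 14.575 = 33.788 m > 24 m — it cannot stop.
Distance remaining when braking begins: 24 − 19.213 = 4.787 m.
v² = v₀² − 2a·d = 157.698 − 2 × 5.410 × 4.787 = 105.903 m²/s².
v = √105.903 = 10.291 m/s.

No — it strikes the obstacle at 10.3 m/s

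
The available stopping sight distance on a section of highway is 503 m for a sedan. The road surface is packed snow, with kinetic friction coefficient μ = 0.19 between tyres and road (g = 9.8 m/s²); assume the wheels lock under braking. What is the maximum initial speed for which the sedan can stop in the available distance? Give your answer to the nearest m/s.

a = μg = 0.19 × 9.8 = 1.862 m/s².
v²/(2a) = d ⇒ v = √(2 × 1.862 × 503) = √1873.17 = 43.2801 m/s.

Maximum speed ≈ 43 m/s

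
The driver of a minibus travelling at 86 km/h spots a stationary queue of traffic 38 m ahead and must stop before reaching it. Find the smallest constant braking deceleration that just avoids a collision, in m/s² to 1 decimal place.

Required deceleration ≈ 7.5 m/s²

86 km/h ÷ 3.6 = 23.8889 m/s.
v² = 2a·d ⇒ a = v²/(2d) = 23.8889² / (2 × 38.000) = 570.680 / 76.000 = 7.5089 m/s².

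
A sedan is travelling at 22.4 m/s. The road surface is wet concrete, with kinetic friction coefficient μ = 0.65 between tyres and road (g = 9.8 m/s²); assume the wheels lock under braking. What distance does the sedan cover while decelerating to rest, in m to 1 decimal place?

Braking distance ≈ 39.4 m

a = μg = 0.65 × 9.8 = 6.370 m/s².
Braking distance = v²/(2a) = 22.4000² / (2 × 6.370) = 501.760 / 12.740 = 39.385 m.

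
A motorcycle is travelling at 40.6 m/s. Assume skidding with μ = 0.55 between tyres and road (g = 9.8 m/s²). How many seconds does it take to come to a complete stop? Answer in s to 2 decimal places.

a = μg = 0.55 × 9.8 = 5.390 m/s².
Braking time = v/a = 40.6000 / 5.390 = 7.532 s.

Braking time ≈ 7.53 s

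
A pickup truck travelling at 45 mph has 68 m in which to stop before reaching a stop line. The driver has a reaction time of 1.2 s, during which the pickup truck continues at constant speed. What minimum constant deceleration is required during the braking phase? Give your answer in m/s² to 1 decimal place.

45 mph × 0.44704 = 20.1168 m/s.
Distance covered during reaction = 20.1168 × 1.2 = 24.140 m.
Distance available for braking: 68 − 24.140 = 43.860 m.
v² = 2a·d ⇒ a = v²/(2d) = 20.1168² / (2 × 43.860) = 404.686 / 87.720 = 4.6134 m/s².

Required deceleration ≈ 4.6 m/s²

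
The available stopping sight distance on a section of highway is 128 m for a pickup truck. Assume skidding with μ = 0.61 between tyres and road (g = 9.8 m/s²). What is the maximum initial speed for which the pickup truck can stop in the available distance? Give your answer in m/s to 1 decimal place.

a = μg = 0.61 × 9.8 = 5.978 m/s².
v²/(2a) = d ⇒ v = √(2 × 5.978 × 128) = √1530.37 = 39.1199 m/s.

Maximum speed ≈ 39.1 m/s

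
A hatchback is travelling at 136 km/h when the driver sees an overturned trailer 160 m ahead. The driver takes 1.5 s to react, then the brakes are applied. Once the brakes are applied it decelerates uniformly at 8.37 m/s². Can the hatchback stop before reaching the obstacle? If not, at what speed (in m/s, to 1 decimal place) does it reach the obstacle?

136 km/h ÷ 3.6 = 37.7778 m/s.
Reaction distance = 37.7778 × 1.5 = 56.667 m.
Braking distance = v²/(2a) = 1427.162 / 16.740 = 85.255 m.
Total stopping distance = 56.667 + 85.255 = 141.922 m, vs 160 m available — it stops with 160 − 141.922 = 18.078 m to spare.

Yes — it stops about 18.1 m short of the obstacle, so it never reaches it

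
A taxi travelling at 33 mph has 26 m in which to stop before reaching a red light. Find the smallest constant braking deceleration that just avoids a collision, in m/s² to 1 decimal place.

33 mph × 0.44704 = 14.7523 m/s.
v² = 2a·d ⇒ a = v²/(2d) = 14.7523² / (2 × 26.000) = 217.630 / 52.000 = 4.1852 m/s².

Required deceleration ≈ 4.2 m/s²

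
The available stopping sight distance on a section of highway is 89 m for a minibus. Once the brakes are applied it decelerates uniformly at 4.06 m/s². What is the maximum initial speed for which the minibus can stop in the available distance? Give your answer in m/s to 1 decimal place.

v²/(2a) = d ⇒ v = √(2 × 4.060 × 89) = √722.68 = 26.8827 m/s.

Maximum speed ≈ 26.9 m/s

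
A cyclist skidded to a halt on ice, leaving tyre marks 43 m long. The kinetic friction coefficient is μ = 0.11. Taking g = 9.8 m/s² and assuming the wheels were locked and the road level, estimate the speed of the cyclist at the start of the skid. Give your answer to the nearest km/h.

Deceleration a = μg = 0.11 × 9.8 = 1.078 m/s².
v = √(2a·d) = √(2 × 1.078 × 43) = √92.708 = 9.6285 m/s.
= 9.6285 × 3.6 = 34.663 km/h.

Initial speed ≈ 35 km/h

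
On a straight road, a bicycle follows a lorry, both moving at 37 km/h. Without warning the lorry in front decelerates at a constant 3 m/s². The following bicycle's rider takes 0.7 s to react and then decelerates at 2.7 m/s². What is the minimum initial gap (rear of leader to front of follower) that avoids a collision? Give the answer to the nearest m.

37 km/h ÷ 3.6 = 10.2778 m/s.
Leader travels v²/(2a_L) = 105.633 / 6.000 = 17.605 m before stopping.
Follower covers v·t_r = 10.2778 × 0.7 = 7.194 m while reacting, then v²/(2a_F) = 105.633 / 5.400 = 19.562 m while braking, for a total of 7.194 + 19.562 = 26.756 m.
Since a_F ≤ a_L and the follower starts braking later, the follower is never slower than the leader, so the closest approach is when both have stopped.
Minimum gap = 26.756 − 17.605 = 9.151 m.

Minimum gap ≈ 9 m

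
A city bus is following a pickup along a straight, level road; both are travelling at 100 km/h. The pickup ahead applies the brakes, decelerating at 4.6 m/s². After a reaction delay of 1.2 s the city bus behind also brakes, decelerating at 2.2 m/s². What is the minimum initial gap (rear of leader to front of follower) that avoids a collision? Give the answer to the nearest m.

Minimum gap ≈ 125 m

100 km/h ÷ 3.6 = 27.7778 m/s.
Leader travels v²/(2a_L) = 771.606 / 9.200 = 83.870 m before stopping.
Follower covers v·t_r = 27.7778 × 1.2 = 33.333 m while reacting, then v²/(2a_F) = 771.606 / 4.400 = 175.365 m while braking, for a total of 33.333 + 175.365 = 208.698 m.
Since a_F ≤ a_L and the follower starts braking later, the follower is never slower than the leader, so the closest approach is when both have stopped.
Minimum gap = 208.698 − 83.870 = 124.828 m.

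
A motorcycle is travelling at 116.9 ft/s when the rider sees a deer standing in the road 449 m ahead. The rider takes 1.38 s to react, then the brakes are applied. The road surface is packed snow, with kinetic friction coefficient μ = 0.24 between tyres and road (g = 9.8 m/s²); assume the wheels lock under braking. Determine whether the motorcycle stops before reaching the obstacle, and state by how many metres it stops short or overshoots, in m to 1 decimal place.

116.9 ft/s × 0.3048 = 35.6311 m/s.
a = μg = 0.24 × 9.8 = 2.352 m/s².
Reaction distance = 35.6311 × 1.38 = 49.171 m.
Braking distance = v²/(2a) = 1269.575 / 4.704 = 269.893 m.
Total stopping distance = 49.171 + 269.893 = 319.064 m, vs 449 m available — it stops with 449 − 319.064 = 129.936 m to spare.

Yes — it stops 129.9 m short of the obstacle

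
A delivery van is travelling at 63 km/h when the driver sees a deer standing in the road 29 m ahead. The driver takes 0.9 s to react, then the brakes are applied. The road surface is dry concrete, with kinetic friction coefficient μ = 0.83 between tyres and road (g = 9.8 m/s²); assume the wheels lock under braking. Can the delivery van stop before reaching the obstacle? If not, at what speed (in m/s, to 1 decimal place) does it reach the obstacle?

63 km/h ÷ 3.6 = 17.5000 m/s.
a = μg = 0.83 × 9.8 = 8.134 m/s².
Reaction distance = 17.5000 × 0.9 = 15.750 m.
Braking distance needed to stop: v²/(2a) = 306.250 / 16.268 = 18.825 m, so total needed = 15.750 + 18.825 = 34.575 m > 29 m — it cannot stop.
Distance remaining when braking begins: 29 − 15.750 = 13.250 m.
v² = v₀² − 2a·d = 306.250 − 2 × 8.134 × 13.250 = 90.699 m²/s².
v = √90.699 = 9.524 m/s.

No — it strikes the obstacle at 9.5 m/s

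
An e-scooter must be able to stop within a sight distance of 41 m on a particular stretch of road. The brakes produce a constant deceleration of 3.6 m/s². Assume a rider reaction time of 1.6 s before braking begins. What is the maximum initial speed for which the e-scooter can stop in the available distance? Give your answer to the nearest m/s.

Stopping distance: v·t_r + v²/(2a) = 41 with t_r = 1.6 s and a = 3.600 m/s².
So v² + 11.520 v − 295.20 = 0.
Positive root: v = −a·t_r + √((a·t_r)² + 2a·d) = −5.760 + √(33.178 + 295.20) = 12.3612 m/s.

Maximum speed ≈ 12 m/s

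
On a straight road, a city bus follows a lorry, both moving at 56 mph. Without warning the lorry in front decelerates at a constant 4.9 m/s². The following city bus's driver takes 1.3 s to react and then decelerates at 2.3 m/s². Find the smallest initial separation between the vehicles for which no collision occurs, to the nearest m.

56 mph × 0.44704 = 25.0342 m/s.
Leader travels v²/(2a_L) = 626.711 / 9.800 = 63.950 m before stopping.
Follower covers v·t_r = 25.0342 × 1.3 = 32.544 m while reacting, then v²/(2a_F) = 626.711 / 4.600 = 136.242 m while braking, for a total of 32.544 + 136.242 = 168.786 m.
Since a_F ≤ a_L and the follower starts braking later, the follower is never slower than the leader, so the closest approach is when both have stopped.
Minimum gap = 168.786 − 63.950 = 104.836 m.

Minimum gap ≈ 105 m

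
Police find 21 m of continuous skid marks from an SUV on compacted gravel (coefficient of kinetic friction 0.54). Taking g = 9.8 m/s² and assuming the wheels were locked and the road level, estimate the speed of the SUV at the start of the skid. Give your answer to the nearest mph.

Initial speed ≈ 33 mph

Deceleration a = μg = 0.54 × 9.8 = 5.292 m/s².
v = √(2a·d) = √(2 × 5.292 × 21) = √222.264 = 14.9085 m/s.
= 14.9085 ÷ 0.44704 = 33.349 mph.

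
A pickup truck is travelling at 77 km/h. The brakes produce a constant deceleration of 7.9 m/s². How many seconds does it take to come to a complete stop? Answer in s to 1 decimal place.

Braking time ≈ 2.7 s

77 km/h ÷ 3.6 = 21.3889 m/s.
Braking time = v/a = 21.3889 / 7.900 = 2.707 s.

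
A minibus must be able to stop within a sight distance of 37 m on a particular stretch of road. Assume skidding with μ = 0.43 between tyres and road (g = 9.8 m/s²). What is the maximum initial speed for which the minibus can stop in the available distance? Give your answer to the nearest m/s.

Maximum speed ≈ 18 m/s

a = μg = 0.43 × 9.8 = 4.214 m/s².
v²/(2a) = d ⇒ v = √(2 × 4.214 × 37) = √311.84 = 17.6590 m/s.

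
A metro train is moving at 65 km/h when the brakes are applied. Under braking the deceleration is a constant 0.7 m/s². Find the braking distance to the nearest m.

Braking distance ≈ 233 m

65 km/h ÷ 3.6 = 18.0556 m/s.
Braking distance = v²/(2a) = 18.0556² / (2 × 0.700) = 326.005 / 1.400 = 232.861 m.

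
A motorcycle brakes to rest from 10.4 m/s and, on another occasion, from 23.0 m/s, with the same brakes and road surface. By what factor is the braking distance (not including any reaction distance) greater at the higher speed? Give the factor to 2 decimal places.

Factor ≈ 4.89

Braking distance d = v²/(2a), so with a fixed, d ∝ v².
Factor = (23.0/10.4)² = 2.2115² = 4.8907.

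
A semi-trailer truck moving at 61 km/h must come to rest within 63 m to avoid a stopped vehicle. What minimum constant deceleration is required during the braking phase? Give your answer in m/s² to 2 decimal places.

61 km/h ÷ 3.6 = 16.9444 m/s.
v² = 2a·d ⇒ a = v²/(2d) = 16.9444² / (2 × 63.000) = 287.113 / 126.000 = 2.2787 m/s².

Required deceleration ≈ 2.28 m/s²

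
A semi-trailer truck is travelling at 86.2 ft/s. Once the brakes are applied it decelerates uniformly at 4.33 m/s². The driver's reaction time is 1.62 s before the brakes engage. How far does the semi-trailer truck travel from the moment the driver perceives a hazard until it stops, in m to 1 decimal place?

86.2 ft/s × 0.3048 = 26.2738 m/s.
Reaction distance = v·t_r = 26.2738 × 1.62 = 42.564 m.
Braking distance = v²/(2a) = 26.2738² / (2 × 4.330) = 690.313 / 8.660 = 79.713 m.
Total = 42.564 + 79.713 = 122.277 m.

Total stopping distance ≈ 122.3 m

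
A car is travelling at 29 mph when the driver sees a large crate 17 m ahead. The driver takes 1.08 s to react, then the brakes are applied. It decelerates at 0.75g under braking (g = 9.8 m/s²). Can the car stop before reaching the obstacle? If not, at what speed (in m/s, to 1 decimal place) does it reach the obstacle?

29 mph × 0.44704 = 12.9642 m/s.
a = 0.75 × 9.8 = 7.350 m/s².
Reaction distance = 12.9642 × 1.08 = 14.001 m.
Braking distance needed to stop: v²/(2a) = 168.070 / 14.700 = 11.433 m, so total needed = 14.001 + 11.433 = 25.434 m > 17 m — it cannot stop.
Distance remaining when braking begins: 17 − 14.001 = 2.999 m.
v² = v₀² − 2a·d = 168.070 − 2 × 7.350 × 2.999 = 123.985 m²/s².
v = √123.985 = 11.135 m/s.

No — it strikes the obstacle at 11.1 m/s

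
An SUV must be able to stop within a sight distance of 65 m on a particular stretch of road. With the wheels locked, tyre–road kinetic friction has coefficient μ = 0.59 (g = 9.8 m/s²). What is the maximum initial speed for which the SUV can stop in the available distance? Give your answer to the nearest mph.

a = μg = 0.59 × 9.8 = 5.782 m/s².
v²/(2a) = d ⇒ v = √(2 × 5.782 × 65) = √751.66 = 27.4164 m/s.
27.4164 m/s ÷ 0.44704 = 61.329 mph.

Maximum speed ≈ 61 mph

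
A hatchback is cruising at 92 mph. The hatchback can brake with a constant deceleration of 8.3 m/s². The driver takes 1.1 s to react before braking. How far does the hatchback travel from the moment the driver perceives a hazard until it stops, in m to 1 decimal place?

92 mph × 0.44704 = 41.1277 m/s.
Reaction distance = v·t_r = 41.1277 × 1.1 = 45.240 m.
Braking distance = v²/(2a) = 41.1277² / (2 × 8.300) = 1691.488 / 16.600 = 101.897 m.
Total = 45.240 + 101.897 = 147.137 m.

Total stopping distance ≈ 147.1 m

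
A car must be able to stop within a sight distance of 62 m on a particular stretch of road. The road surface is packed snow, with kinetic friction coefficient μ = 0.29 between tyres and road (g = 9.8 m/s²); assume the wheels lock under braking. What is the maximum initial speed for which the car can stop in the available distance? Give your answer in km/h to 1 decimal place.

Maximum speed ≈ 67.6 km/h

a = μg = 0.29 × 9.8 = 2.842 m/s².
v²/(2a) = d ⇒ v = √(2 × 2.842 × 62) = √352.41 = 18.7726 m/s.
18.7726 m/s × 3.6 = 67.581 km/h.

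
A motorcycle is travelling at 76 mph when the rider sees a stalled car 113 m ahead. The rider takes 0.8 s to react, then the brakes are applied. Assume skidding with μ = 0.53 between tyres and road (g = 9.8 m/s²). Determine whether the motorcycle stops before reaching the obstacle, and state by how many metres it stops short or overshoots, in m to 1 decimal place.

76 mph × 0.44704 = 33.9750 m/s.
a = μg = 0.53 × 9.8 = 5.194 m/s².
Reaction distance = 33.9750 × 0.8 = 27.180 m.
Braking distance = v²/(2a) = 1154.301 / 10.388 = 111.119 m.
Total stopping distance = 27.180 + 111.119 = 138.299 m, vs 113 m available — it cannot stop in time and overshoots by 138.299 − 113 = 25.299 m.

No — it overshoots by 25.3 m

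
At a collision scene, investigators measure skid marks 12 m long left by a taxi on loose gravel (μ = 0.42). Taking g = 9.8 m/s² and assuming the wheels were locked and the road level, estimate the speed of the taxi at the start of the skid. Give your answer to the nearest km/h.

Deceleration a = μg = 0.42 × 9.8 = 4.116 m/s².
v = √(2a·d) = √(2 × 4.116 × 12) = √98.784 = 9.9390 m/s.
= 9.9390 × 3.6 = 35.780 km/h.

Initial speed ≈ 36 km/h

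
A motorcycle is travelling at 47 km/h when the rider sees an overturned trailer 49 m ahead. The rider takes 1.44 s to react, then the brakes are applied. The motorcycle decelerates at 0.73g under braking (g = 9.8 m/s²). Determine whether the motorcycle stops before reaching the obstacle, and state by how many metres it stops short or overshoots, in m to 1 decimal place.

47 km/h ÷ 3.6 = 13.0556 m/s.
a = 0.73 × 9.8 = 7.154 m/s².
Reaction distance = 13.0556 × 1.44 = 18.800 m.
Braking distance = v²/(2a) = 170.449 / 14.308 = 11.913 m.
Total stopping distance = 18.800 + 11.913 = 30.713 m, vs 49 m available — it stops with 49 − 30.713 = 18.287 m to spare.

Yes — it stops 18.3 m short of the obstacle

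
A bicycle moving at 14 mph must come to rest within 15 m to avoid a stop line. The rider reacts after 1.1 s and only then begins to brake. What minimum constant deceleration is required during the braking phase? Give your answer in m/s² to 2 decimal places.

14 mph × 0.44704 = 6.2586 m/s.
Distance covered during reaction = 6.2586 × 1.1 = 6.884 m.
Distance available for braking: 15 − 6.884 = 8.116 m.
v² = 2a·d ⇒ a = v²/(2d) = 6.2586² / (2 × 8.116) = 39.170 / 16.232 = 2.4131 m/s².

Required deceleration ≈ 2.41 m/s²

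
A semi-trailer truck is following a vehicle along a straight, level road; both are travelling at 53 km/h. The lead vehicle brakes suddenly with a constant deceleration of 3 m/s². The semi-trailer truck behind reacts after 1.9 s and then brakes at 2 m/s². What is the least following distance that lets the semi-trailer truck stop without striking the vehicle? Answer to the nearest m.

53 km/h ÷ 3.6 = 14.7222 m/s.
Leader travels v²/(2a_L) = 216.743 / 6.000 = 36.124 m before stopping.
Follower covers v·t_r = 14.7222 × 1.9 = 27.972 m while reacting, then v²/(2a_F) = 216.743 / 4.000 = 54.186 m while braking, for a total of 27.972 + 54.186 = 82.158 m.
Since a_F ≤ a_L and the follower starts braking later, the follower is never slower than the leader, so the closest approach is when both have stopped.
Minimum gap = 82.158 − 36.124 = 46.034 m.

Minimum gap ≈ 46 m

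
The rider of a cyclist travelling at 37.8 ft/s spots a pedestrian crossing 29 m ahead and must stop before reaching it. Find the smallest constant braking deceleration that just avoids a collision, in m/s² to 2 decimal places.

Required deceleration ≈ 2.29 m/s²

37.8 ft/s × 0.3048 = 11.5214 m/s.
v² = 2a·d ⇒ a = v²/(2d) = 11.5214² / (2 × 29.000) = 132.743 / 58.000 = 2.2887 m/s².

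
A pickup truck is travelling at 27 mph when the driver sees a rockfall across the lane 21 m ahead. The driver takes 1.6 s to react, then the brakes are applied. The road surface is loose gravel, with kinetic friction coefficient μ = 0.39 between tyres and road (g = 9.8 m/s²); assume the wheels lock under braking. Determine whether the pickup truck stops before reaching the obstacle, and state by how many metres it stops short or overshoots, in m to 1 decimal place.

27 mph × 0.44704 = 12.0701 m/s.
a = μg = 0.39 × 9.8 = 3.822 m/s².
Reaction distance = 12.0701 × 1.6 = 19.312 m.
Braking distance = v²/(2a) = 145.687 / 7.644 = 19.059 m.
Total stopping distance = 19.312 + 19.059 = 38.371 m, vs 21 m available — it cannot stop in time and overshoots by 38.371 − 21 = 17.371 m.

No — it overshoots by 17.4 m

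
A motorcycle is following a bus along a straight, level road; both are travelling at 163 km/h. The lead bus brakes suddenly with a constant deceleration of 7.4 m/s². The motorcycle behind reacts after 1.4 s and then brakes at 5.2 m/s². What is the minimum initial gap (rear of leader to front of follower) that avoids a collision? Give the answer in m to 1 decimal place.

Minimum gap ≈ 122.0 m

163 km/h ÷ 3.6 = 45.2778 m/s.
Leader travels v²/(2a_L) = 2050.079 / 14.800 = 138.519 m before stopping.
Follower covers v·t_r = 45.2778 × 1.4 = 63.389 m while reacting, then v²/(2a_F) = 2050.079 / 10.400 = 197.123 m while braking, for a total of 63.389 + 197.123 = 260.512 m.
Since a_F ≤ a_L and the follower starts braking later, the follower is never slower than the leader, so the closest approach is when both have stopped.
Minimum gap = 260.512 − 138.519 = 121.993 m.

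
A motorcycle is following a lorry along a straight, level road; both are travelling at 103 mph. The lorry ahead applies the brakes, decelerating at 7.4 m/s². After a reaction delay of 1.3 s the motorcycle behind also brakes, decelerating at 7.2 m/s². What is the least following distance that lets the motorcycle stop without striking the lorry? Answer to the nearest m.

Minimum gap ≈ 64 m

103 mph × 0.44704 = 46.0451 m/s.
Leader travels v²/(2a_L) = 2120.151 / 14.800 = 143.253 m before stopping.
Follower covers v·t_r = 46.0451 × 1.3 = 59.859 m while reacting, then v²/(2a_F) = 2120.151 / 14.400 = 147.233 m while braking, for a total of 59.859 + 147.233 = 207.092 m.
Since a_F ≤ a_L and the follower starts braking later, the follower is never slower than the leader, so the closest approach is when both have stopped.
Minimum gap = 207.092 − 143.253 = 63.839 m.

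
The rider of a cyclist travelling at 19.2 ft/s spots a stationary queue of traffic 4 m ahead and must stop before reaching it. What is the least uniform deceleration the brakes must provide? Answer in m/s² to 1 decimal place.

Required deceleration ≈ 4.3 m/s²

19.2 ft/s × 0.3048 = 5.8522 m/s.
v² = 2a·d ⇒ a = v²/(2d) = 5.8522² / (2 × 4.000) = 34.248 / 8.000 = 4.2810 m/s².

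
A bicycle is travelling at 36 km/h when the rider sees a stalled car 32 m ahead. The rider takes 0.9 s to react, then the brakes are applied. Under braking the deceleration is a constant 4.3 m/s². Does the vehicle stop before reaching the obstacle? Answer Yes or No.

Yes

36 km/h ÷ 3.6 = 10.0000 m/s.
Reaction distance = 10.0000 × 0.9 = 9.000 m.
Braking distance = v²/(2a) = 100.000 / 8.600 = 11.628 m.
Total stopping distance = 9.000 + 11.628 = 20.628 m, vs 32 m available — it stops with 32 − 20.628 = 11.372 m to spare.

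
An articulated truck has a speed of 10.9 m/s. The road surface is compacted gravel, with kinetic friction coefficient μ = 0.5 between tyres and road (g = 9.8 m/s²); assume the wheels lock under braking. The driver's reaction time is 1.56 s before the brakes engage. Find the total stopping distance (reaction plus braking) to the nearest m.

a = μg = 0.5 × 9.8 = 4.900 m/s².
Reaction distance = v·t_r = 10.9000 × 1.56 = 17.004 m.
Braking distance = v²/(2a) = 10.9000² / (2 × 4.900) = 118.810 / 9.800 = 12.123 m.
Total = 17.004 + 12.123 = 29.127 m.

Total stopping distance ≈ 29 m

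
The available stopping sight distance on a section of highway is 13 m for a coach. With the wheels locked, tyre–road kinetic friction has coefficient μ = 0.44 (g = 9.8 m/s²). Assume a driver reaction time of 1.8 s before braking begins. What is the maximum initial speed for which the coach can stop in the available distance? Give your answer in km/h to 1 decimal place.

a = μg = 0.44 × 9.8 = 4.312 m/s².
Stopping distance: v·t_r + v²/(2a) = 13 with t_r = 1.8 s and a = 4.312 m/s².
So v² + 15.523 v − 112.11 = 0.
Positive root: v = −a·t_r + √((a·t_r)² + 2a·d) = −7.762 + √(60.249 + 112.11) = 5.3666 m/s.
5.3666 m/s × 3.6 = 19.320 km/h.

Maximum speed ≈ 19.3 km/h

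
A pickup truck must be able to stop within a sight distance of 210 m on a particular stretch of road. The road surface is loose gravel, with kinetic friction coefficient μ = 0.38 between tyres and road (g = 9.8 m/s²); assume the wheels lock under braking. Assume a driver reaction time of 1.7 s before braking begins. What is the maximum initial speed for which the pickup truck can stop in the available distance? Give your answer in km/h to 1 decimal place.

a = μg = 0.38 × 9.8 = 3.724 m/s².
Stopping distance: v·t_r + v²/(2a) = 210 with t_r = 1.7 s and a = 3.724 m/s².
So v² + 12.662 v − 1564.08 = 0.
Positive root: v = −a·t_r + √((a·t_r)² + 2a·d) = −6.331 + √(40.082 + 1564.08) = 33.7210 m/s.
33.7210 m/s × 3.6 = 121.396 km/h.

Maximum speed ≈ 121.4 km/h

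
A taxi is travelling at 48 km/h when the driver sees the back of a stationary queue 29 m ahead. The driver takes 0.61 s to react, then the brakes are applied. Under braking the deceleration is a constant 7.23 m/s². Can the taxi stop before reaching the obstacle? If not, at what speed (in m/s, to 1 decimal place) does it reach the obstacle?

48 km/h ÷ 3.6 = 13.3333 m/s.
Reaction distance = 13.3333 × 0.61 = 8.133 m.
Braking distance = v²/(2a) = 177.777 / 14.460 = 12.294 m.
Total stopping distance = 8.133 + 12.294 = 20.427 m, vs 29 m available — it stops with 29 − 20.427 = 8.573 m to spare.

Yes — it stops about 8.6 m short of the obstacle, so it never reaches it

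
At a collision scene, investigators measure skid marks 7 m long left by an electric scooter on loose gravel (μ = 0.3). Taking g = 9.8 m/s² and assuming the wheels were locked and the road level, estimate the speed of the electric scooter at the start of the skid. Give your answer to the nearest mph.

Deceleration a = μg = 0.3 × 9.8 = 2.940 m/s².
v = √(2a·d) = √(2 × 2.940 × 7) = √41.160 = 6.4156 m/s.
= 6.4156 ÷ 0.44704 = 14.351 mph.

Initial speed ≈ 14 mph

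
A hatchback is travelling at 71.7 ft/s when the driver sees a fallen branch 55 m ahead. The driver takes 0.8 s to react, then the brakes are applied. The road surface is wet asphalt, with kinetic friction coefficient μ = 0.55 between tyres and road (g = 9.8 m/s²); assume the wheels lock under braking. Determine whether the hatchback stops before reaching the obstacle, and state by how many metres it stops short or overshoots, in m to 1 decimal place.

71.7 ft/s × 0.3048 = 21.8542 m/s.
a = μg = 0.55 × 9.8 = 5.390 m/s².
Reaction distance = 21.8542 × 0.8 = 17.483 m.
Braking distance = v²/(2a) = 477.606 / 10.780 = 44.305 m.
Total stopping distance = 17.483 + 44.305 = 61.788 m, vs 55 m available — it cannot stop in time and overshoots by 61.788 − 55 = 6.788 m.

No — it overshoots by 6.8 m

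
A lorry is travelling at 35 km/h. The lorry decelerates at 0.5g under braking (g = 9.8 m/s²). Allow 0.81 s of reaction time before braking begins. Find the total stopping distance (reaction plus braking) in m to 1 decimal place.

Total stopping distance ≈ 17.5 m

35 km/h ÷ 3.6 = 9.7222 m/s.
a = 0.5 × 9.8 = 4.900 m/s².
Reaction distance = v·t_r = 9.7222 × 0.81 = 7.875 m.
Braking distance = v²/(2a) = 9.7222² / (2 × 4.900) = 94.521 / 9.800 = 9.645 m.
Total = 7.875 + 9.645 = 17.520 m.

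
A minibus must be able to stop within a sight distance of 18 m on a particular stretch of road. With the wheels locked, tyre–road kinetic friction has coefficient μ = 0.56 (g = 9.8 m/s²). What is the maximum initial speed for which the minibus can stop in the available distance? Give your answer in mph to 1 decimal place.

Maximum speed ≈ 31.4 mph

a = μg = 0.56 × 9.8 = 5.488 m/s².
v²/(2a) = d ⇒ v = √(2 × 5.488 × 18) = √197.57 = 14.0560 m/s.
14.0560 m/s ÷ 0.44704 = 31.442 mph.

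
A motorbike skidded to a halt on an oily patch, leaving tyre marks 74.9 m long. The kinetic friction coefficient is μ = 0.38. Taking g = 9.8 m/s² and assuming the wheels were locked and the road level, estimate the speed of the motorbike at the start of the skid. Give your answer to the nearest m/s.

Deceleration a = μg = 0.38 × 9.8 = 3.724 m/s².
v = √(2a·d) = √(2 × 3.724 × 74.9) = √557.855 = 23.6190 m/s.

Initial speed ≈ 24 m/s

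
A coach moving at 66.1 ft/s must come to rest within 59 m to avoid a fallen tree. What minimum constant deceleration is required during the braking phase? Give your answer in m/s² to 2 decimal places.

66.1 ft/s × 0.3048 = 20.1473 m/s.
v² = 2a·d ⇒ a = v²/(2d) = 20.1473² / (2 × 59.000) = 405.914 / 118.000 = 3.4399 m/s².

Required deceleration ≈ 3.44 m/s²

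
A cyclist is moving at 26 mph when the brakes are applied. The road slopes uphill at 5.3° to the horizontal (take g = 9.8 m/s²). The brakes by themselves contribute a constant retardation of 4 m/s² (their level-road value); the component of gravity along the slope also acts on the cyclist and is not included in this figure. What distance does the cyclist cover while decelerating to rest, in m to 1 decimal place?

26 mph × 0.44704 = 11.6230 m/s.
Gravity along the uphill slope adds to the braking deceleration: a_eff = 4.000 + 9.8·sin 5.3° = 4.000 + 0.905 = 4.905 m/s².
Braking distance = v²/(2a) = 11.6230² / (2 × 4.905) = 135.094 / 9.810 = 13.771 m.

Braking distance ≈ 13.8 m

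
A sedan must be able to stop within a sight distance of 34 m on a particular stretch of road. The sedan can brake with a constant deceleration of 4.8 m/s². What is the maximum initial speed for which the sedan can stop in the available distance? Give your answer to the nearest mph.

v²/(2a) = d ⇒ v = √(2 × 4.800 × 34) = √326.40 = 18.0665 m/s.
18.0665 m/s ÷ 0.44704 = 40.414 mph.

Maximum speed ≈ 40 mph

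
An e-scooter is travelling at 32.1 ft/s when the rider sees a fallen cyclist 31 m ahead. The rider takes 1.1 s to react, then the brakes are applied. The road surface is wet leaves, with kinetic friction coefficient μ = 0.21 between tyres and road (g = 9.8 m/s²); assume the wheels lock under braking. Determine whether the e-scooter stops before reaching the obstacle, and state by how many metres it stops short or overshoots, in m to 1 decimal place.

No — it overshoots by 3.0 m

32.1 ft/s × 0.3048 = 9.7841 m/s.
a = μg = 0.21 × 9.8 = 2.058 m/s².
Reaction distance = 9.7841 × 1.1 = 10.763 m.
Braking distance = v²/(2a) = 95.729 / 4.116 = 23.258 m.
Total stopping distance = 10.763 + 23.258 = 34.021 m, vs 31 m available — it cannot stop in time and overshoots by 34.021 − 31 = 3.021 m.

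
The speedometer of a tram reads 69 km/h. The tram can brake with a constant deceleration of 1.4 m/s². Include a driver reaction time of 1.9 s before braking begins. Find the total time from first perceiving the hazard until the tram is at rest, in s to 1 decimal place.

69 km/h ÷ 3.6 = 19.1667 m/s.
Braking time = v/a = 19.1667 / 1.400 = 13.691 s.
Total = 1.9 + 13.691 = 15.591 s.

Total time ≈ 15.6 s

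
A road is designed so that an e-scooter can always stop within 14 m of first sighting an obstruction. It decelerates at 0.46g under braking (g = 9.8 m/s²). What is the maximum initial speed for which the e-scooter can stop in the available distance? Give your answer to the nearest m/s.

a = 0.46 × 9.8 = 4.508 m/s².
v²/(2a) = d ⇒ v = √(2 × 4.508 × 14) = √126.22 = 11.2348 m/s.

Maximum speed ≈ 11 m/s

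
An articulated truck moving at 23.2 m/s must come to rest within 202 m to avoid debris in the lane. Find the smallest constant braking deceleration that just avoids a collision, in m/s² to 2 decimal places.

Required deceleration ≈ 1.33 m/s²

v² = 2a·d ⇒ a = v²/(2d) = 23.2000² / (2 × 202.000) = 538.240 / 404.000 = 1.3323 m/s².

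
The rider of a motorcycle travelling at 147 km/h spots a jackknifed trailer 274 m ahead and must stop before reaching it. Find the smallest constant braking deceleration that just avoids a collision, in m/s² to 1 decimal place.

Required deceleration ≈ 3.0 m/s²

147 km/h ÷ 3.6 = 40.8333 m/s.
v² = 2a·d ⇒ a = v²/(2d) = 40.8333² / (2 × 274.000) = 1667.358 / 548.000 = 3.0426 m/s².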